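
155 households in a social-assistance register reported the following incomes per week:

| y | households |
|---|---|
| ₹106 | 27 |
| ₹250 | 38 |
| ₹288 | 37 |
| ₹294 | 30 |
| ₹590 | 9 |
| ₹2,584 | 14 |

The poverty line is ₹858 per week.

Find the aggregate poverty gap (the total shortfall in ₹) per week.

₹83,830

Below z: 27×₹106, 38×₹250, 37×₹288, 30×₹294, 9×₹590 (q = 141 of N = 155).
Individual gaps: 27×(858−106) = 20304; 38×(858−250) = 23104; 37×(858−288) = 21090; 30×(858−294) = 16920; 9×(858−590) = 2412.
Aggregate gap = ₹83,830.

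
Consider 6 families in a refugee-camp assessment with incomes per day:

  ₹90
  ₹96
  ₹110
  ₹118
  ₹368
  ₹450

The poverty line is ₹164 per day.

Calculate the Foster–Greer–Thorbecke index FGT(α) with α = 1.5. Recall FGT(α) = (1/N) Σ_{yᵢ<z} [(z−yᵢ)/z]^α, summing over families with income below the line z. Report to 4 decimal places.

Poor units: ₹90, ₹96, ₹110, ₹118 (q = 4 of N = 6).
Normalized shortfalls: (164−90)/164 = 0.4512; (164−96)/164 = 0.4146; (164−110)/164 = 0.3293; (164−118)/164 = 0.2805.
Raised to α = 1.5: 0.30310; 0.26699; 0.18894; 0.14855.
Sum = 0.907579; FGT(1.5) = 0.907579 / 6 = 0.1513.

0.1513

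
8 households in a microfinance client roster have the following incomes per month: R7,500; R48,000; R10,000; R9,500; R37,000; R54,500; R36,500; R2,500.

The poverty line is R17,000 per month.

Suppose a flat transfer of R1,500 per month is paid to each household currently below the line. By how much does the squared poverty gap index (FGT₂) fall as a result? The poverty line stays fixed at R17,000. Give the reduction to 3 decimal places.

Before: below the line — R2,500, R7,500, R9,500, R10,000; squared poverty gap index (FGT₂) = 0.17550.
After the R1,500 transfer: below the line — R4,000, R9,000, R11,000, R11,500; squared poverty gap index (FGT₂) = 0.12943.
Reduction = 0.17550 − 0.12943 = 0.046.

0.046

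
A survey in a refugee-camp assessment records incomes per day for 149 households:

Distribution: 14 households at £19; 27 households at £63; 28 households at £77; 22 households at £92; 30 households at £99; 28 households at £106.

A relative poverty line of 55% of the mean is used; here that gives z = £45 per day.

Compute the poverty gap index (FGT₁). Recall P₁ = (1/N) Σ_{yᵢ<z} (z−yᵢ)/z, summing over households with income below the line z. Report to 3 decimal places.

Poor units: 14×£19 (q = 14 of N = 149).
Normalized shortfalls: (45−19)/45 = 0.5778 (×14).
Sum of shortfalls = 8.088889; P₁ averages over all N: 8.088889 / 149 = 0.054.

0.054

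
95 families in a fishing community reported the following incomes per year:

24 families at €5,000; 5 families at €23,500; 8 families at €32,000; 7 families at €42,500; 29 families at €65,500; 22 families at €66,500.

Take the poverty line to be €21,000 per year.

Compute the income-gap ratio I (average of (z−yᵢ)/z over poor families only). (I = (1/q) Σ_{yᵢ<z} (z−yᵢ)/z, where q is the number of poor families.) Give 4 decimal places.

Poor units: 24×€5,000 (q = 24 of N = 95).
Relative gaps: 0.7619 (×24); sum = 18.285714.
I averages over the q = 24 poor units only: 18.285714 / 24 = 0.7619.

0.7619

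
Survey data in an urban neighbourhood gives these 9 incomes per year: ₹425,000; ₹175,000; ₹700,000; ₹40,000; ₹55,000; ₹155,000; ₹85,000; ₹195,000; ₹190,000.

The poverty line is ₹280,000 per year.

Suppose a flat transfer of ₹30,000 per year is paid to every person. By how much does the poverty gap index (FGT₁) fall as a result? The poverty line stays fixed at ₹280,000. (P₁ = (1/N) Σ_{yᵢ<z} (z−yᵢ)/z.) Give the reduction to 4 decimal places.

Before: below the line — ₹40,000, ₹55,000, ₹85,000, ₹155,000, ₹175,000, ₹190,000, ₹195,000; poverty gap index (FGT₁) = 0.422619.
After the ₹30,000 transfer: below the line — ₹70,000, ₹85,000, ₹115,000, ₹185,000, ₹205,000, ₹220,000, ₹225,000; poverty gap index (FGT₁) = 0.339286.
Reduction = 0.422619 − 0.339286 = 0.0833.

0.0833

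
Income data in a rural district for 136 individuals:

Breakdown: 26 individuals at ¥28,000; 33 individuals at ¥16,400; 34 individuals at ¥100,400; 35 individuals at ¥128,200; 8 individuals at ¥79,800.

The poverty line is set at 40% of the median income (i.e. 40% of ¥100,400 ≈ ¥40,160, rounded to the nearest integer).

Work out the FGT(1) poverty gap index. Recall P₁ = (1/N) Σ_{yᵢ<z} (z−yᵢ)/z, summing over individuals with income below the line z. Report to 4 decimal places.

Below z: 33×¥16,400, 26×¥28,000 (q = 59 of N = 136).
Shortfall ratios: (40160−16400)/40160 = 0.5916 (×33); (40160−28000)/40160 = 0.3028 (×26).
Sum of shortfalls = 27.396414; P₁ averages over all N: 27.396414 / 136 = 0.2014.

0.2014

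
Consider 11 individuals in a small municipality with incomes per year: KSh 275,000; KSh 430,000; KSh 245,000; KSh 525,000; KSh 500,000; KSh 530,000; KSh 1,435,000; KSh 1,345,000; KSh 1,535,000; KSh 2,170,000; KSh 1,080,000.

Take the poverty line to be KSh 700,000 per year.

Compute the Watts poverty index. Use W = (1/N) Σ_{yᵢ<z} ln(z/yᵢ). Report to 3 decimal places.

0.307

Below the line: KSh 245,000, KSh 275,000, KSh 430,000, KSh 500,000, KSh 525,000, KSh 530,000 (q = 6 of N = 11).
ln(z/y) terms: ln(700000/245000) = 1.0498; ln(700000/275000) = 0.9343; ln(700000/430000) = 0.4873; ln(700000/500000) = 0.3365; ln(700000/525000) = 0.2877; ln(700000/530000) = 0.2782.
W = 3.373784 / 11 = 0.307.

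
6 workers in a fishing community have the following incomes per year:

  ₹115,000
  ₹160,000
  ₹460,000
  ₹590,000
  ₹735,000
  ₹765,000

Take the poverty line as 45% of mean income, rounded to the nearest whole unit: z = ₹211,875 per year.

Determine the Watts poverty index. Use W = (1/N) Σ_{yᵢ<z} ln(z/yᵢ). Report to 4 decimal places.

0.1486

Incomes under z: ₹115,000, ₹160,000 (q = 2 of N = 6).
Log gaps: ln(211875/115000) = 0.6111; ln(211875/160000) = 0.2808.
W = 0.891887 / 6 = 0.1486.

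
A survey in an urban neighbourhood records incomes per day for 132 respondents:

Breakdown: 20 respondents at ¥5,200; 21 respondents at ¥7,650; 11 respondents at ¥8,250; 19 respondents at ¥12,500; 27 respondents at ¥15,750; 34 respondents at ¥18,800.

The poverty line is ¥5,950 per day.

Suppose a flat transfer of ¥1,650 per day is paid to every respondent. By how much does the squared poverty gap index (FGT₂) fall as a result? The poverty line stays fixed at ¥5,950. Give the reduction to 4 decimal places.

0.0024

Before: below the line — 20×¥5,200; squared poverty gap index (FGT₂) = 0.002407.
After the ¥1,650 transfer: below the line — none; squared poverty gap index (FGT₂) = 0.000000.
Reduction = 0.002407 − 0.000000 = 0.0024.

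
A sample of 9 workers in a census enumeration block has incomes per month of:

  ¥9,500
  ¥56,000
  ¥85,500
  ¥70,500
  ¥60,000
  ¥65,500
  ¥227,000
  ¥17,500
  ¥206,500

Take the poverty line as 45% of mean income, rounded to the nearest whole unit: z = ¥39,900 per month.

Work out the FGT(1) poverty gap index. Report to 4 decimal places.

Incomes under z: ¥9,500, ¥17,500 (q = 2 of N = 9).
Normalized shortfalls: (39900−9500)/39900 = 0.7619; (39900−17500)/39900 = 0.5614.
Sum of shortfalls = 1.323308; P₁ averages over all N: 1.323308 / 9 = 0.1470.

0.1470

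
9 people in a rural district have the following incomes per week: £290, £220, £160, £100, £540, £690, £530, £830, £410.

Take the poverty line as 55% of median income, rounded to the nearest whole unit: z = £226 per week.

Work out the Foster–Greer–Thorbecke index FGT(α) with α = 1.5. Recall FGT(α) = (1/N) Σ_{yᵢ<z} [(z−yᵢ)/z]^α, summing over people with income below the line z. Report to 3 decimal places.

Below z: £100, £160, £220 (q = 3 of N = 9).
Normalized shortfalls: (226−100)/226 = 0.5575; (226−160)/226 = 0.2920; (226−220)/226 = 0.0265.
Raised to α = 1.5: 0.41629; 0.15782; 0.00433.
Sum = 0.578430; FGT(1.5) = 0.578430 / 9 = 0.064.

0.064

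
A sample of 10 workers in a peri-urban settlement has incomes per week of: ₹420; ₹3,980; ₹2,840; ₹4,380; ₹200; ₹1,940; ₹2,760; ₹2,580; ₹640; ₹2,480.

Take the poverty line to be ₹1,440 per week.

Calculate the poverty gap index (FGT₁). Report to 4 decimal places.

Below z: ₹200, ₹420, ₹640 (q = 3 of N = 10).
Relative gaps: (1440−200)/1440 = 0.8611; (1440−420)/1440 = 0.7083; (1440−640)/1440 = 0.5556.
Σ = 2.125000. Dividing by the full population N = 10 gives P₁ = 0.2125.

0.2125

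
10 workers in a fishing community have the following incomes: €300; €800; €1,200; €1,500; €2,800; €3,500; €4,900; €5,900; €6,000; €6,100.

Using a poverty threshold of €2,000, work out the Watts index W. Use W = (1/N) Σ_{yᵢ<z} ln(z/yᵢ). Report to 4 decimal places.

0.3612

Below the line: €300, €800, €1,200, €1,500 (q = 4 of N = 10).
ln(z/y) terms: ln(2000/300) = 1.8971; ln(2000/800) = 0.9163; ln(2000/1200) = 0.5108; ln(2000/1500) = 0.2877.
W = 3.611918 / 10 = 0.3612.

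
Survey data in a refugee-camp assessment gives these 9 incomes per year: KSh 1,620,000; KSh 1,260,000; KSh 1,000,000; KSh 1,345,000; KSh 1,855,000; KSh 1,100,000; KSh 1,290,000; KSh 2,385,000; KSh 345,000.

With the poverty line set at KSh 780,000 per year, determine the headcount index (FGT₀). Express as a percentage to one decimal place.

1 of the 9 households have income below KSh 780,000.
H = 1/9 = 11.1%.

11.1%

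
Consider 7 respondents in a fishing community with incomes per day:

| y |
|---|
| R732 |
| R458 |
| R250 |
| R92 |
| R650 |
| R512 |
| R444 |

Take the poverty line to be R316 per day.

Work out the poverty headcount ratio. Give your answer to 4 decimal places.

2 of the 7 respondents have income below R316.
H = 2/7 = 0.2857.

0.2857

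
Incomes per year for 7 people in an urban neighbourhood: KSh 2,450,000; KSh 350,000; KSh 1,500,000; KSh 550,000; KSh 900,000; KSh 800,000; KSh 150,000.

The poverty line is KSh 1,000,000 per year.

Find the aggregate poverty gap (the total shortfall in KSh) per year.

Below the line: KSh 150,000, KSh 350,000, KSh 550,000, KSh 800,000, KSh 900,000 (q = 5 of N = 7).
Individual gaps: 1000000−150000 = 850000; 1000000−350000 = 650000; 1000000−550000 = 450000; 1000000−800000 = 200000; 1000000−900000 = 100000.
Aggregate gap = KSh 2,250,000.

KSh 2,250,000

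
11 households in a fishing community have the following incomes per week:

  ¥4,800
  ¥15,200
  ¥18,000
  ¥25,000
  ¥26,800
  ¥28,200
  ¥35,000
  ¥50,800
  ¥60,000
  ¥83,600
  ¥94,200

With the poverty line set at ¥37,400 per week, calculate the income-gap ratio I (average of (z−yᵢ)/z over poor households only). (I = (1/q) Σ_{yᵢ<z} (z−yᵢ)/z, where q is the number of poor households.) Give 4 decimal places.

Below z: ¥4,800, ¥15,200, ¥18,000, ¥25,000, ¥26,800, ¥28,200, ¥35,000 (q = 7 of N = 11).
Shortfall ratios (z−y)/z: 0.8717, 0.5936, 0.5187, 0.3316, 0.2834, 0.2460, 0.0642; sum = 2.909091.
I averages over the q = 7 poor units only: 2.909091 / 7 = 0.4156.

0.4156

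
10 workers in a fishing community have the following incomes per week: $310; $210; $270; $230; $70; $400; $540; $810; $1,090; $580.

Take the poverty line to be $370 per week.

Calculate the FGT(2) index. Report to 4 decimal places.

0.1087

Below z: $70, $210, $230, $270, $310 (q = 5 of N = 10).
Gap ratios (z−y)/z: (370−70)/370 = 0.8108; (370−210)/370 = 0.4324; (370−230)/370 = 0.3784; (370−270)/370 = 0.2703; (370−310)/370 = 0.1622.
Squared: 0.6574; 0.1870; 0.1432; 0.0730; 0.0263.
Sum = 1.086925; P₂ = 1.086925 / 10 = 0.1087.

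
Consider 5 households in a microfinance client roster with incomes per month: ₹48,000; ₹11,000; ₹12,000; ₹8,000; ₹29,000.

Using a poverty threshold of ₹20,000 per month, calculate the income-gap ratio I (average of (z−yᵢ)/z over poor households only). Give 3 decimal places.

0.483

Poor units: ₹8,000, ₹11,000, ₹12,000 (q = 3 of N = 5).
Shortfall ratios (z−y)/z: 0.6000, 0.4500, 0.4000; sum = 1.450000.
I averages over the q = 3 poor units only: 1.450000 / 3 = 0.483.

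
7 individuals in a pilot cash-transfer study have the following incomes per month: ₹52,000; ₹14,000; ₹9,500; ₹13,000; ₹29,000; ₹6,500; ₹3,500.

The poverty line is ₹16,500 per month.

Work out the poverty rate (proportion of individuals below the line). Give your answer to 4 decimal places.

5 of the 7 individuals have income below ₹16,500.
H = 5/7 = 0.7143.

0.7143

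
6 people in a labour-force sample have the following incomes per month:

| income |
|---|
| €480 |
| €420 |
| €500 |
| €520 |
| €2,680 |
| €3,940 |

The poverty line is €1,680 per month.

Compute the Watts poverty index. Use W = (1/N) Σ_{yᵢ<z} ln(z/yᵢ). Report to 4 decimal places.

0.8373

Below z: €420, €480, €500, €520 (q = 4 of N = 6).
Log shortfalls: ln(1680/420) = 1.3863; ln(1680/480) = 1.2528; ln(1680/500) = 1.2119; ln(1680/520) = 1.1727.
W = 5.023719 / 6 = 0.8373.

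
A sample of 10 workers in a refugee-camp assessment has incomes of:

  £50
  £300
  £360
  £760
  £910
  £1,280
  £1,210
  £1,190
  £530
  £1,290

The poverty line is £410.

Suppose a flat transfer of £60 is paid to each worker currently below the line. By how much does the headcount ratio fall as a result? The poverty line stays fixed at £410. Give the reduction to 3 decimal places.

Before: below the line — £50, £300, £360; headcount ratio = 0.30000.
After the £60 transfer: below the line — £110, £360; headcount ratio = 0.20000.
Reduction = 0.30000 − 0.20000 = 0.100.

0.100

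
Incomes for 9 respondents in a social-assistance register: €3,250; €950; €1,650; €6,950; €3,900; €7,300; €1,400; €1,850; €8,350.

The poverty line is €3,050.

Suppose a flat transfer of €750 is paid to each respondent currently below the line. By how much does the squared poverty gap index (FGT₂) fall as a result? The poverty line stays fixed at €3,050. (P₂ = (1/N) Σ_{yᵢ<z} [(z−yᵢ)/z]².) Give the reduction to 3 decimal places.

0.087

Before: below the line — €950, €1,400, €1,650, €1,850; squared poverty gap index (FGT₂) = 0.12580.
After the €750 transfer: below the line — €1,700, €2,150, €2,400, €2,600; squared poverty gap index (FGT₂) = 0.03891.
Reduction = 0.12580 − 0.03891 = 0.087.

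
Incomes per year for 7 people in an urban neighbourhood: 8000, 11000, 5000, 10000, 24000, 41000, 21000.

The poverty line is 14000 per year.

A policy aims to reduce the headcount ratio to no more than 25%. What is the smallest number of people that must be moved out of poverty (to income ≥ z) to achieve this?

3

Currently q = 4 of N = 7 are below the line (H = 0.571).
A headcount ratio of at most 25% allows at most ⌊0.25 × 7⌋ = 1 poor people.
So at least 4 − 1 = 3 must be lifted.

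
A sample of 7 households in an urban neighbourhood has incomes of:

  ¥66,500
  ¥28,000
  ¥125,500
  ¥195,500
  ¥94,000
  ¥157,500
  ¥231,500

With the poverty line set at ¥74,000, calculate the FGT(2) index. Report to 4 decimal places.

Below the line: ¥28,000, ¥66,500 (q = 2 of N = 7).
Normalized shortfalls: (74000−28000)/74000 = 0.6216; (74000−66500)/74000 = 0.1014.
Squared: 0.3864; 0.0103.
Sum = 0.396686; P₂ = 0.396686 / 7 = 0.0567.

0.0567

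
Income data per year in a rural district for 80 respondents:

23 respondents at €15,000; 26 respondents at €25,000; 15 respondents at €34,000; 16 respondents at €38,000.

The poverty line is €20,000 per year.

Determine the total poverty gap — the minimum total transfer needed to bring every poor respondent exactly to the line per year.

€115,000

Poor units: 23×€15,000 (q = 23 of N = 80).
Individual gaps: 23×(20000−15000) = 115000.
Aggregate gap = €115,000.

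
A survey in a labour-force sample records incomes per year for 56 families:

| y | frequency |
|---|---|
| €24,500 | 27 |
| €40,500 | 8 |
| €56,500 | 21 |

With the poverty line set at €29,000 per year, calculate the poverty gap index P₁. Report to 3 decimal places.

Poor units: 27×€24,500 (q = 27 of N = 56).
Shortfall ratios: (29000−24500)/29000 = 0.1552 (×27).
Sum of shortfalls = 4.189655; P₁ averages over all N: 4.189655 / 56 = 0.075.

0.075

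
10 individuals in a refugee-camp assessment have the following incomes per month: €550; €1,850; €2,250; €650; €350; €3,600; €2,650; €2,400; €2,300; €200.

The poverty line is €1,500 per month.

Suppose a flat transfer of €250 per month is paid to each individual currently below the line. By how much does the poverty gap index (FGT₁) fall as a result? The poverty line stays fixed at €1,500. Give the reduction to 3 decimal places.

Before: below the line — €200, €350, €550, €650; poverty gap index (FGT₁) = 0.28333.
After the €250 transfer: below the line — €450, €600, €800, €900; poverty gap index (FGT₁) = 0.21667.
Reduction = 0.28333 − 0.21667 = 0.067.

0.067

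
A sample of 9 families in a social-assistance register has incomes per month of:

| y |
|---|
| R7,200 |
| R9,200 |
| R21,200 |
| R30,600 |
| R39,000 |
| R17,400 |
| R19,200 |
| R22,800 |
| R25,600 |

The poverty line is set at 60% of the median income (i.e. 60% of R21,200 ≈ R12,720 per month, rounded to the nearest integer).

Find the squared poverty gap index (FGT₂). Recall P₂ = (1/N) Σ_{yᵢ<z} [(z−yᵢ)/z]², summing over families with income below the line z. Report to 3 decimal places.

0.029

Below the line: R7,200, R9,200 (q = 2 of N = 9).
Shortfall ratios: (12720−7200)/12720 = 0.4340; (12720−9200)/12720 = 0.2767.
Squared: 0.1883; 0.0766.
Sum = 0.264902; P₂ = 0.264902 / 9 = 0.029.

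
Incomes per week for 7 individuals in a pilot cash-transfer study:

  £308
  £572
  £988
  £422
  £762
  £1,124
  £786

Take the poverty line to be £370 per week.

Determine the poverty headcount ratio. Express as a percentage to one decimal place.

1 of the 7 individuals have income below £370.
H = 1/7 = 14.3%.

14.3%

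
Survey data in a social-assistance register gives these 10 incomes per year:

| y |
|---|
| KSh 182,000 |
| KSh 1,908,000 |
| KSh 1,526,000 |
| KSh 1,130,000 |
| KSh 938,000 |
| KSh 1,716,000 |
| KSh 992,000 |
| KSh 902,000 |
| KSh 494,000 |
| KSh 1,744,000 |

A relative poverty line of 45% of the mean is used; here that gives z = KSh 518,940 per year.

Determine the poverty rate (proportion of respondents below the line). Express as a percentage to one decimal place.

20.0%

2 of the 10 respondents have income below KSh 518,940.
H = 2/10 = 20.0%.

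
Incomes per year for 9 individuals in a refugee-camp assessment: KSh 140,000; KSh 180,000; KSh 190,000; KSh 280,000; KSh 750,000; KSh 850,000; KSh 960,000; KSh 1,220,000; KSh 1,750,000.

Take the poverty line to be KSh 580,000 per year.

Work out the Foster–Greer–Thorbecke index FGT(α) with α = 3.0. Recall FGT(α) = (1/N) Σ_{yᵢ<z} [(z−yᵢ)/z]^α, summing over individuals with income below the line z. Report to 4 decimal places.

0.1341

Below the line: KSh 140,000, KSh 180,000, KSh 190,000, KSh 280,000 (q = 4 of N = 9).
Gap ratios (z−y)/z: (580000−140000)/580000 = 0.7586; (580000−180000)/580000 = 0.6897; (580000−190000)/580000 = 0.6724; (580000−280000)/580000 = 0.5172.
Raised to α = 3.0: 0.43659; 0.32802; 0.30403; 0.13838.
Sum = 1.207014; FGT(3.0) = 1.207014 / 9 = 0.1341.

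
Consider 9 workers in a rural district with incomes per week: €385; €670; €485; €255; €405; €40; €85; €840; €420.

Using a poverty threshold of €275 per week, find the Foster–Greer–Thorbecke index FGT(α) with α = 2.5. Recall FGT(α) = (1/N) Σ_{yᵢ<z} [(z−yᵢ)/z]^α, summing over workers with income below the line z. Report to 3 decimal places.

0.119

Below the line: €40, €85, €255 (q = 3 of N = 9).
Relative gaps: (275−40)/275 = 0.8545; (275−85)/275 = 0.6909; (275−255)/275 = 0.0727.
Raised to α = 2.5: 0.67505; 0.39678; 0.00143.
Sum = 1.073262; FGT(2.5) = 1.073262 / 9 = 0.119.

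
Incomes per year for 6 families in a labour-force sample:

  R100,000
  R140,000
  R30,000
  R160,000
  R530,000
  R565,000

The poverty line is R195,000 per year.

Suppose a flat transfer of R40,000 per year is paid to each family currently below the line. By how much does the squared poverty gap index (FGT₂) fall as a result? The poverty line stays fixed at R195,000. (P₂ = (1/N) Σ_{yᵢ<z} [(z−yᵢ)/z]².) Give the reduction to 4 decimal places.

Before: below the line — R30,000, R100,000, R140,000, R160,000; squared poverty gap index (FGT₂) = 0.177515.
After the R40,000 transfer: below the line — R70,000, R140,000, R180,000; squared poverty gap index (FGT₂) = 0.082731.
Reduction = 0.177515 − 0.082731 = 0.0948.

0.0948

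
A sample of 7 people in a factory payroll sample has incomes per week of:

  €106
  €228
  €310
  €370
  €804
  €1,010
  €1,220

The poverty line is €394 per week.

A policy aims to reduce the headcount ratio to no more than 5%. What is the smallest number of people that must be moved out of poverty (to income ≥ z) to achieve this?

Currently q = 4 of N = 7 are below the line (H = 0.571).
A headcount ratio of at most 5% allows at most ⌊0.05 × 7⌋ = 0 poor people.
So at least 4 − 0 = 4 must be lifted.

4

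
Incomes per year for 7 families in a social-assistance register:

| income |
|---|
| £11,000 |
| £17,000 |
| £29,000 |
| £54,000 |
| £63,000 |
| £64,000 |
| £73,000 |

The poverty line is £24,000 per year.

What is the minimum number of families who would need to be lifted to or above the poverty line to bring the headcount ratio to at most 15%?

1

2 of the 7 families are poor, so H = 2/7 = 0.286.
A headcount ratio of at most 15% allows at most ⌊0.15 × 7⌋ = 1 poor families.
So at least 2 − 1 = 1 must be lifted.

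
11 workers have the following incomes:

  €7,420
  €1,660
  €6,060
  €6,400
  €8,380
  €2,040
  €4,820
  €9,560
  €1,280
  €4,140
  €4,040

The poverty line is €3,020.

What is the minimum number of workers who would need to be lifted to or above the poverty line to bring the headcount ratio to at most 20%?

1

Currently q = 3 of N = 11 are below the line (H = 0.273).
A headcount ratio of at most 20% allows at most ⌊0.20 × 11⌋ = 2 poor workers.
So at least 3 − 2 = 1 must be lifted.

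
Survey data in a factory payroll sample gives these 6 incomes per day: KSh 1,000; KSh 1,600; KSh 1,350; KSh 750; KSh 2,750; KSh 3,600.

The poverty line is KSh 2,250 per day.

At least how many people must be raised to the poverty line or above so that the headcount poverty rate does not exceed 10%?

4 of the 6 people are poor, so H = 4/6 = 0.667.
A headcount ratio of at most 10% allows at most ⌊0.10 × 6⌋ = 0 poor people.
So at least 4 − 0 = 4 must be lifted.

4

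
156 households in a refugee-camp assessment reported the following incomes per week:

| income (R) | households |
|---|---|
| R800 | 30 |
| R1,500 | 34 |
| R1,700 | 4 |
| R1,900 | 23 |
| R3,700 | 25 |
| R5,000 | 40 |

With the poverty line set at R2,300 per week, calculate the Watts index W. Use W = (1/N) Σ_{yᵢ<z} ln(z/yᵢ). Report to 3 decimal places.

Below z: 30×R800, 34×R1,500, 4×R1,700, 23×R1,900 (q = 91 of N = 156).
Log shortfalls: ln(2300/800) = 1.0561 (×30); ln(2300/1500) = 0.4274 (×34); ln(2300/1700) = 0.3023 (×4); ln(2300/1900) = 0.1911 (×23).
W = 51.818071 / 156 = 0.332.

0.332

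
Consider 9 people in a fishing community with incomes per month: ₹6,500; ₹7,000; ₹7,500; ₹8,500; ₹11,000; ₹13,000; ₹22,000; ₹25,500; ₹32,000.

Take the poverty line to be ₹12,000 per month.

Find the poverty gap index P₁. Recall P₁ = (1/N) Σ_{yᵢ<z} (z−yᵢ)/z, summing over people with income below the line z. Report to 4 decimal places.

0.1806

Incomes under z: ₹6,500, ₹7,000, ₹7,500, ₹8,500, ₹11,000 (q = 5 of N = 9).
Gap ratios (z−y)/z: (12000−6500)/12000 = 0.4583; (12000−7000)/12000 = 0.4167; (12000−7500)/12000 = 0.3750; (12000−8500)/12000 = 0.2917; (12000−11000)/12000 = 0.0833.
Sum of shortfalls = 1.625000; P₁ averages over all N: 1.625000 / 9 = 0.1806.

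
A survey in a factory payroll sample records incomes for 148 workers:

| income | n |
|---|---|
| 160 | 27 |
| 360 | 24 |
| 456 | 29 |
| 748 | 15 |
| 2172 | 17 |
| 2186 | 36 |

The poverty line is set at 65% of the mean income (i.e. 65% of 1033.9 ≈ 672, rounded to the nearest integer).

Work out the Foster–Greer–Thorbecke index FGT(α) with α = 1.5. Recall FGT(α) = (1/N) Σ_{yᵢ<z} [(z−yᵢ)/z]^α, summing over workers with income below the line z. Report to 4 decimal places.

0.2083

Below the line: 27×160, 24×360, 29×456 (q = 80 of N = 148).
Shortfall ratios: (672−160)/672 = 0.7619 (×27); (672−360)/672 = 0.4643 (×24); (672−456)/672 = 0.3214 (×29).
Raised to α = 1.5: 0.66504 (×27); 0.31636 (×24); 0.18223 (×29).
Sum = 30.833546; FGT(1.5) = 30.833546 / 148 = 0.2083.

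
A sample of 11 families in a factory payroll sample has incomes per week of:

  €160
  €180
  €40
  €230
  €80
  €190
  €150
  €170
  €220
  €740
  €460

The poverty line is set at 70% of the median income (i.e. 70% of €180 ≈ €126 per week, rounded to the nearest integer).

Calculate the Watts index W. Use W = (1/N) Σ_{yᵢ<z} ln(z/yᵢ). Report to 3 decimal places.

Poor units: €40, €80 (q = 2 of N = 11).
Log shortfalls: ln(126/40) = 1.1474; ln(126/80) = 0.4543.
W = 1.601658 / 11 = 0.146.

0.146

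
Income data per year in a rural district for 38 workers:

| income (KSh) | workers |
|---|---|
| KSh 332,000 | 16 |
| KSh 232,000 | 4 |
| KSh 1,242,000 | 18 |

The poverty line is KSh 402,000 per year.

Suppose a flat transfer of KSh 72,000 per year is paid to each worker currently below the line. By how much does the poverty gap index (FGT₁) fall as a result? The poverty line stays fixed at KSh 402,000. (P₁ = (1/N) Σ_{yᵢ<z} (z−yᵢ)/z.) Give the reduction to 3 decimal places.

Before: below the line — 4×KSh 232,000, 16×KSh 332,000; poverty gap index (FGT₁) = 0.11783.
After the KSh 72,000 transfer: below the line — 4×KSh 304,000; poverty gap index (FGT₁) = 0.02566.
Reduction = 0.11783 − 0.02566 = 0.092.

0.092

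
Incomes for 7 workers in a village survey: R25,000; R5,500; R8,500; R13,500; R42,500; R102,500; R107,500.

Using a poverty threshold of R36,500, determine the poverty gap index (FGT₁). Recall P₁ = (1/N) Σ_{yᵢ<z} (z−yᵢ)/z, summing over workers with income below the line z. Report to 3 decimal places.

0.366

Poor units: R5,500, R8,500, R13,500, R25,000 (q = 4 of N = 7).
Shortfall ratios: (36500−5500)/36500 = 0.8493; (36500−8500)/36500 = 0.7671; (36500−13500)/36500 = 0.6301; (36500−25000)/36500 = 0.3151.
Sum of shortfalls = 2.561644; P₁ averages over all N: 2.561644 / 7 = 0.366.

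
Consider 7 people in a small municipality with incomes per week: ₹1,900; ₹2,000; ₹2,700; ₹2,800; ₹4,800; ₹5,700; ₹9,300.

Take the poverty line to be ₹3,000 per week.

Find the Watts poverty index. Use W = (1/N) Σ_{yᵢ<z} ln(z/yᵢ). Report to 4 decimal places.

Below z: ₹1,900, ₹2,000, ₹2,700, ₹2,800 (q = 4 of N = 7).
ln(z/y) terms: ln(3000/1900) = 0.4568; ln(3000/2000) = 0.4055; ln(3000/2700) = 0.1054; ln(3000/2800) = 0.0690.
W = 1.036577 / 7 = 0.1481.

0.1481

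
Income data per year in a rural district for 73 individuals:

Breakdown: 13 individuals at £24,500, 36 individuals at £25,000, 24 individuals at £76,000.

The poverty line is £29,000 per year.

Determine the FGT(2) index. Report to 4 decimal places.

0.0137

Below the line: 13×£24,500, 36×£25,000 (q = 49 of N = 73).
Relative gaps: (29000−24500)/29000 = 0.1552 (×13); (29000−25000)/29000 = 0.1379 (×36).
Squared: 0.0241 (×13); 0.0190 (×36).
Sum = 0.997919; P₂ = 0.997919 / 73 = 0.0137.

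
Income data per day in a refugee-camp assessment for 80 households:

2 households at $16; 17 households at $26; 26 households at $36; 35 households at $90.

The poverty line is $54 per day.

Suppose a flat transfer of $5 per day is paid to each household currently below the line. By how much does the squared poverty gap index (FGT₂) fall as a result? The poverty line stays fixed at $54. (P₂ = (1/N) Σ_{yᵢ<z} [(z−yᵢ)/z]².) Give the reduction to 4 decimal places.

0.0389

Before: below the line — 2×$16, 17×$26, 26×$36; squared poverty gap index (FGT₂) = 0.105624.
After the $5 transfer: below the line — 2×$21, 17×$31, 26×$41; squared poverty gap index (FGT₂) = 0.066722.
Reduction = 0.105624 − 0.066722 = 0.0389.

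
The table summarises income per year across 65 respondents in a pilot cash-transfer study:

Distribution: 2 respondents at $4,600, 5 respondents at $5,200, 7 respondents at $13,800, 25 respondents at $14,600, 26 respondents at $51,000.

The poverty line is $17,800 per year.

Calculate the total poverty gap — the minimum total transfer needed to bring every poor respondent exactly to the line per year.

$197,400

Below the line: 2×$4,600, 5×$5,200, 7×$13,800, 25×$14,600 (q = 39 of N = 65).
Individual gaps: 2×(17800−4600) = 26400; 5×(17800−5200) = 63000; 7×(17800−13800) = 28000; 25×(17800−14600) = 80000.
Aggregate gap = $197,400.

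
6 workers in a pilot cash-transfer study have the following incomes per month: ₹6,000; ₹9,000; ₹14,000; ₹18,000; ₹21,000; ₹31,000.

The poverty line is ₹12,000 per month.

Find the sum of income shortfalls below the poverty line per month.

₹9,000

Incomes under z: ₹6,000, ₹9,000 (q = 2 of N = 6).
Individual gaps: 12000−6000 = 6000; 12000−9000 = 3000.
Aggregate gap = ₹9,000.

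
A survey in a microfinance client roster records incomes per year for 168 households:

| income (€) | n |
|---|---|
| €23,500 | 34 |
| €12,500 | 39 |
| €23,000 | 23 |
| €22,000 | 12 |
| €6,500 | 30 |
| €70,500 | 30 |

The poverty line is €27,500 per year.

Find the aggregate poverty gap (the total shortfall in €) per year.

€1,520,500

Poor units: 30×€6,500, 39×€12,500, 12×€22,000, 23×€23,000, 34×€23,500 (q = 138 of N = 168).
Individual gaps: 30×(27500−6500) = 630000; 39×(27500−12500) = 585000; 12×(27500−22000) = 66000; 23×(27500−23000) = 103500; 34×(27500−23500) = 136000.
Aggregate gap = €1,520,500.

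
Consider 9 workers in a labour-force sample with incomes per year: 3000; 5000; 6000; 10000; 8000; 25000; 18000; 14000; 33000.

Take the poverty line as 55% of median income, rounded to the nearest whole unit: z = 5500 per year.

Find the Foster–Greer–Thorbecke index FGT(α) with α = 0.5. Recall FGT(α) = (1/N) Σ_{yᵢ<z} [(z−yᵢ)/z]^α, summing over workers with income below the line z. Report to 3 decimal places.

0.108

Incomes under z: 3000, 5000 (q = 2 of N = 9).
Normalized shortfalls: (5500−3000)/5500 = 0.4545; (5500−5000)/5500 = 0.0909.
Raised to α = 0.5: 0.67420; 0.30151.
Sum = 0.975711; FGT(0.5) = 0.975711 / 9 = 0.108.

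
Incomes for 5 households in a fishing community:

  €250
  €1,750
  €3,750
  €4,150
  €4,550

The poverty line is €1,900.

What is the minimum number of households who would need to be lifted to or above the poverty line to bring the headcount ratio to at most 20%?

2 of the 5 households are poor, so H = 2/5 = 0.400.
A headcount ratio of at most 20% allows at most ⌊0.20 × 5⌋ = 1 poor households.
So at least 2 − 1 = 1 must be lifted.

1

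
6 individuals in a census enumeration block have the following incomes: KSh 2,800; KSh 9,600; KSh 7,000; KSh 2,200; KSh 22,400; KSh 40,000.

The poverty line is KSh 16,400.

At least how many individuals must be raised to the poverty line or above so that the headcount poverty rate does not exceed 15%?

4

4 of the 6 individuals are poor, so H = 4/6 = 0.667.
A headcount ratio of at most 15% allows at most ⌊0.15 × 6⌋ = 0 poor individuals.
So at least 4 − 0 = 4 must be lifted.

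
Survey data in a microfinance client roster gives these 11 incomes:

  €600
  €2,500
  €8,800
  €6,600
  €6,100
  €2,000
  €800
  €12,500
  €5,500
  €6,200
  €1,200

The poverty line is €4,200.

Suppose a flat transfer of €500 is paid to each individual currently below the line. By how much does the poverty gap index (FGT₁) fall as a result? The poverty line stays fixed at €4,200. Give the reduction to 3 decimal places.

Before: below the line — €600, €800, €1,200, €2,000, €2,500; poverty gap index (FGT₁) = 0.30087.
After the €500 transfer: below the line — €1,100, €1,300, €1,700, €2,500, €3,000; poverty gap index (FGT₁) = 0.24675.
Reduction = 0.30087 − 0.24675 = 0.054.

0.054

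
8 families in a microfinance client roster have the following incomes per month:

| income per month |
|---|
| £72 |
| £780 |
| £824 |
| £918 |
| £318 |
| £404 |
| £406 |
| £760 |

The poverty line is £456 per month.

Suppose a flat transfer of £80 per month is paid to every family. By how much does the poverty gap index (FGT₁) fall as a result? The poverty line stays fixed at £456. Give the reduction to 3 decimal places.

Before: below the line — £72, £318, £404, £406; poverty gap index (FGT₁) = 0.17105.
After the £80 transfer: below the line — £152, £398; poverty gap index (FGT₁) = 0.09923.
Reduction = 0.17105 − 0.09923 = 0.072.

0.072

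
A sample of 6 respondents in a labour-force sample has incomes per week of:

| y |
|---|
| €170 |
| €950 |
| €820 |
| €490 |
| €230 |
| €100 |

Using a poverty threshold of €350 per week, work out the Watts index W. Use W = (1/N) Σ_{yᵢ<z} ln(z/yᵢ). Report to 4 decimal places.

0.3991

Below the line: €100, €170, €230 (q = 3 of N = 6).
Log gaps: ln(350/100) = 1.2528; ln(350/170) = 0.7221; ln(350/230) = 0.4199.
W = 2.394752 / 6 = 0.3991.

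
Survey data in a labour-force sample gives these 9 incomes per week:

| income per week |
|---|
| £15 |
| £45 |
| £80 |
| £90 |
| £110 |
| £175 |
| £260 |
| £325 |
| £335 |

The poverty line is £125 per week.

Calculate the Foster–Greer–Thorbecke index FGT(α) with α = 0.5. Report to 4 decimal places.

0.3571

Below the line: £15, £45, £80, £90, £110 (q = 5 of N = 9).
Shortfall ratios: (125−15)/125 = 0.8800; (125−45)/125 = 0.6400; (125−80)/125 = 0.3600; (125−90)/125 = 0.2800; (125−110)/125 = 0.1200.
Raised to α = 0.5: 0.93808; 0.80000; 0.60000; 0.52915; 0.34641.
Sum = 3.213644; FGT(0.5) = 3.213644 / 9 = 0.3571.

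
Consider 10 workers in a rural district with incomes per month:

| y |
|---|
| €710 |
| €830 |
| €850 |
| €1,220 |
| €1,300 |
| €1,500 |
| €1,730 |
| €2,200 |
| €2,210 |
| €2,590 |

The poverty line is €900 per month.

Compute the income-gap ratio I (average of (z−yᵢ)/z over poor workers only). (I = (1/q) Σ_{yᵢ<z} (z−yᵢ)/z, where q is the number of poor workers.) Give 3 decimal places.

0.115

Incomes under z: €710, €830, €850 (q = 3 of N = 10).
Relative gaps: 0.2111, 0.0778, 0.0556; sum = 0.344444.
The income-gap ratio divides by q (the poor only): 0.344444 / 3 = 0.115.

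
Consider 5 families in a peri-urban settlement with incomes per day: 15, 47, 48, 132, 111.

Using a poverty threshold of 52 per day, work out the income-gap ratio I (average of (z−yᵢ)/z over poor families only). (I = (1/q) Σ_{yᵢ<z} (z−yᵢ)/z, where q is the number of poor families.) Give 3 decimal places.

0.295

Below z: 15, 47, 48 (q = 3 of N = 5).
Relative gaps: 0.7115, 0.0962, 0.0769; sum = 0.884615.
The income-gap ratio divides by q (the poor only): 0.884615 / 3 = 0.295.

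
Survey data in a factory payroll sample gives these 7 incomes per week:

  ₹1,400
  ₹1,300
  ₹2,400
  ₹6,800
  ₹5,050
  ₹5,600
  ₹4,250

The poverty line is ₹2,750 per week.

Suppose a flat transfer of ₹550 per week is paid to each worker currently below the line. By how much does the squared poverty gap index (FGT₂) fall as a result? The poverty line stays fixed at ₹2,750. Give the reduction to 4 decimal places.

0.0491

Before: below the line — ₹1,300, ₹1,400, ₹2,400; squared poverty gap index (FGT₂) = 0.076458.
After the ₹550 transfer: below the line — ₹1,850, ₹1,950; squared poverty gap index (FGT₂) = 0.027391.
Reduction = 0.076458 − 0.027391 = 0.0491.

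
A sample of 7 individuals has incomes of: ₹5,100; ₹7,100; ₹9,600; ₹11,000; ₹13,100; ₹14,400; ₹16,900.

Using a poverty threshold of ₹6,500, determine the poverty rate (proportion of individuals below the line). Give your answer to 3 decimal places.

0.143

1 of the 7 individuals have income below ₹6,500.
H = 1/7 = 0.143.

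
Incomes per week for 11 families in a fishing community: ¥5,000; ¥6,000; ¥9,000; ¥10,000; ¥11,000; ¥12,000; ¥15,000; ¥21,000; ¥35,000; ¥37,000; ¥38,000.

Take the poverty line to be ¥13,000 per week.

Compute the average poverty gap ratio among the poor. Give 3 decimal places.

Poor units: ¥5,000, ¥6,000, ¥9,000, ¥10,000, ¥11,000, ¥12,000 (q = 6 of N = 11).
Shortfall ratios (z−y)/z: 0.6154, 0.5385, 0.3077, 0.2308, 0.1538, 0.0769; sum = 1.923077.
I averages over the q = 6 poor units only: 1.923077 / 6 = 0.321.

0.321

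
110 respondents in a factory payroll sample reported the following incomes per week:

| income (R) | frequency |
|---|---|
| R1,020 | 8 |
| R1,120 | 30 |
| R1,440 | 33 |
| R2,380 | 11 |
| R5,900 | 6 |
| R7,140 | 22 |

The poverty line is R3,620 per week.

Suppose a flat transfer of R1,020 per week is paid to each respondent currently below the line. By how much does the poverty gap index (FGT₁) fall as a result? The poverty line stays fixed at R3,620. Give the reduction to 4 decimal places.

0.2100

Before: below the line — 8×R1,020, 30×R1,120, 33×R1,440, 11×R2,380; poverty gap index (FGT₁) = 0.455500.
After the R1,020 transfer: below the line — 8×R2,040, 30×R2,140, 33×R2,460, 11×R3,400; poverty gap index (FGT₁) = 0.245455.
Reduction = 0.455500 − 0.245455 = 0.2100.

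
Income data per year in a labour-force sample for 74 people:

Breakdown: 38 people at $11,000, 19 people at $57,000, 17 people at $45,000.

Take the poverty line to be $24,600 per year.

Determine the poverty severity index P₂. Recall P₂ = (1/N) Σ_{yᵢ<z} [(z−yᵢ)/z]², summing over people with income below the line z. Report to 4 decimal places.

Below the line: 38×$11,000 (q = 38 of N = 74).
Shortfall ratios: (24600−11000)/24600 = 0.5528 (×38).
Squared: 0.3056 (×38).
Sum = 11.614251; P₂ = 11.614251 / 74 = 0.1569.

0.1569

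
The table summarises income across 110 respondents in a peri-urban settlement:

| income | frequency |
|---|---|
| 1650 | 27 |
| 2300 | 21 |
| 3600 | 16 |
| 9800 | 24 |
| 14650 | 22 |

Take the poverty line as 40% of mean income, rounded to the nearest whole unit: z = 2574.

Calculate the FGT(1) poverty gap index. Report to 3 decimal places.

Below z: 27×1650, 21×2300 (q = 48 of N = 110).
Relative gaps: (2574−1650)/2574 = 0.3590 (×27); (2574−2300)/2574 = 0.1064 (×21).
Σ = 11.927739. Dividing by the full population N = 110 gives P₁ = 0.108.

0.108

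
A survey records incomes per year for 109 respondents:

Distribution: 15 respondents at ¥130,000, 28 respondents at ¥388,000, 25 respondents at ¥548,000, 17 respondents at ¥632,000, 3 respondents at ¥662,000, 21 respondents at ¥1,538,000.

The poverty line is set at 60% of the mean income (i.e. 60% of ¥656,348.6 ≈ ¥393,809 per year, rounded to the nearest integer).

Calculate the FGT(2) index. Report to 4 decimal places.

Below the line: 15×¥130,000, 28×¥388,000 (q = 43 of N = 109).
Gap ratios (z−y)/z: (393809−130000)/393809 = 0.6699 (×15); (393809−388000)/393809 = 0.0148 (×28).
Squared: 0.4488 (×15); 0.0002 (×28).
Sum = 6.737396; P₂ = 6.737396 / 109 = 0.0618.

0.0618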